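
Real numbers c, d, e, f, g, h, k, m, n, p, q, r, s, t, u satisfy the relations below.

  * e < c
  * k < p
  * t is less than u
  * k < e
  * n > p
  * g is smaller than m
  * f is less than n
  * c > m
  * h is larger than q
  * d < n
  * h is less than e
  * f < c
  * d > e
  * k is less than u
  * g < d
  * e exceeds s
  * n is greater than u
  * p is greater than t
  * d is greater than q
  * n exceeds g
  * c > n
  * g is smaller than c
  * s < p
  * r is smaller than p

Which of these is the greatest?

s is not greatest since s < e; k is not greatest since k < p; t is not greatest since t < p; r is not greatest since r < p; q is not greatest since q < h; g is not greatest since g < n; h is not greatest since h < e; f is not greatest since f < n; m is not greatest since m < c; p is not greatest since p < n; e is not greatest since e < d; d is not greatest since d < n; u is not greatest since u < n; n is not greatest since n < c.
Only c has nothing above it, so c is the greatest.

c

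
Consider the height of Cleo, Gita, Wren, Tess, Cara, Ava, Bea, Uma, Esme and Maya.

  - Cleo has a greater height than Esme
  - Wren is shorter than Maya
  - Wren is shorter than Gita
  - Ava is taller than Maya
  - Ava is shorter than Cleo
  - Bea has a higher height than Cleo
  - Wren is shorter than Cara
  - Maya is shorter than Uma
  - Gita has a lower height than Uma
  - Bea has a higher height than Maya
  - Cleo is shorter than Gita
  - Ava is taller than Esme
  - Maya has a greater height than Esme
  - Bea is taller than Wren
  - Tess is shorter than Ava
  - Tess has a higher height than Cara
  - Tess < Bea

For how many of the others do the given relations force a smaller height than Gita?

7

The elements the relations force below Gita are Wren, Esme, Cara, Maya, Tess, Ava, Cleo — no chain reaches any other.
That is 7.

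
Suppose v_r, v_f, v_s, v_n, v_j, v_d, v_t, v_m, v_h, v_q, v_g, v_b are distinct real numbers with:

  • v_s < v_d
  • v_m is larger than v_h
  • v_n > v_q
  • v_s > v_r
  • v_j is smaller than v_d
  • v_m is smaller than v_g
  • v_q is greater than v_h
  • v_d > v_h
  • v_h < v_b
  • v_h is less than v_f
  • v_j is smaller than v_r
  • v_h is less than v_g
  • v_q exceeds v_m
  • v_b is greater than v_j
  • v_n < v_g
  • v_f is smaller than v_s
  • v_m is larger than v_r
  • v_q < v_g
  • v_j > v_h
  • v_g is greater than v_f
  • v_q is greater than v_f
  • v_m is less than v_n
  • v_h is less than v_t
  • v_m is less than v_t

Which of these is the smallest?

v_h

Chaining upward from v_h: directly above it, v_j, v_f, v_m, v_d, v_b, v_q, v_g, v_t; then v_r, v_s, v_n.
That covers every other element, and nothing is given below v_h, so v_h is the smallest.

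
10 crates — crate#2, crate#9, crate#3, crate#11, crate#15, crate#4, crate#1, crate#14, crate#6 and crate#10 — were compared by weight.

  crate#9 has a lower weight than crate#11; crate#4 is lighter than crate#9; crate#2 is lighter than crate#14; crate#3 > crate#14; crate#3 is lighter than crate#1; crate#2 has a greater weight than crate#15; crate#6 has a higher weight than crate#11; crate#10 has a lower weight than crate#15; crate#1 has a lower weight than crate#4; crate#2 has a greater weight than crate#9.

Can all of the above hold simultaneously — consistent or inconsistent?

inconsistent

Chaining the given relations yields crate#2 < crate#14 < crate#3 < crate#1 < crate#4 < crate#9, so crate#2 < crate#9. But one relation states crate#9 < crate#2. These cannot both hold.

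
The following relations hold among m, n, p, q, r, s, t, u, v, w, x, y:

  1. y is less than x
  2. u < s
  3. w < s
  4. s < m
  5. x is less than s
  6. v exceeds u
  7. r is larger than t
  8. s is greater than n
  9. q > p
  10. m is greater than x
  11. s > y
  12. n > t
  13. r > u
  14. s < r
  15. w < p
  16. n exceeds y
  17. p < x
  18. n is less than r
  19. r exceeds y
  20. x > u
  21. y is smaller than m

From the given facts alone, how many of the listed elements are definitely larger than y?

5

The elements the relations force above y are x, n, s, m, r — no chain reaches any other.
That is 5.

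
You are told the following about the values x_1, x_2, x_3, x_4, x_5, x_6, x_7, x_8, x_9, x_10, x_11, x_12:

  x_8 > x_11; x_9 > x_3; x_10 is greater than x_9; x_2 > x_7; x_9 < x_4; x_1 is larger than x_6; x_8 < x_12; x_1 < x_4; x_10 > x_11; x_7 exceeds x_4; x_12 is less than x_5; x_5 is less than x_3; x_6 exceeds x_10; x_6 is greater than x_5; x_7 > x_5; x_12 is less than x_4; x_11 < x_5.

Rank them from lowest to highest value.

Each adjacent pair is fixed by a given relation: x_11 < x_8; x_8 < x_12; x_12 < x_5; x_5 < x_3; x_3 < x_9; x_9 < x_10; x_10 < x_6; x_6 < x_1; x_1 < x_4; x_4 < x_7; x_7 < x_2. Chaining them end to end gives the full order.

x_11 < x_8 < x_12 < x_5 < x_3 < x_9 < x_10 < x_6 < x_1 < x_4 < x_7 < x_2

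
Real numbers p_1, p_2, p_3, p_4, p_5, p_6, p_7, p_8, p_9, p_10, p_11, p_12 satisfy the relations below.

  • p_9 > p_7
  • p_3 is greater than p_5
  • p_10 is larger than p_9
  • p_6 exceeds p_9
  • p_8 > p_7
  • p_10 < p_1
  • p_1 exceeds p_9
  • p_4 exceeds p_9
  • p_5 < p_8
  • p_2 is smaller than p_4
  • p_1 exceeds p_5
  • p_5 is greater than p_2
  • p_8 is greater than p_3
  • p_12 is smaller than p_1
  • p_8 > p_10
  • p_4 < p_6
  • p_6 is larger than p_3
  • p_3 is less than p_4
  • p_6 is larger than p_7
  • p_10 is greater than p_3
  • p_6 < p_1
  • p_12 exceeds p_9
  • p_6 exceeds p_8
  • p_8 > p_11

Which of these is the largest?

Chaining downward from p_1: directly below it, p_9, p_5, p_12, p_10, p_6; then p_7, p_2, p_3, p_4, p_8; then p_11.
That covers every other element, and nothing is given above p_1, so p_1 is the largest.

p_1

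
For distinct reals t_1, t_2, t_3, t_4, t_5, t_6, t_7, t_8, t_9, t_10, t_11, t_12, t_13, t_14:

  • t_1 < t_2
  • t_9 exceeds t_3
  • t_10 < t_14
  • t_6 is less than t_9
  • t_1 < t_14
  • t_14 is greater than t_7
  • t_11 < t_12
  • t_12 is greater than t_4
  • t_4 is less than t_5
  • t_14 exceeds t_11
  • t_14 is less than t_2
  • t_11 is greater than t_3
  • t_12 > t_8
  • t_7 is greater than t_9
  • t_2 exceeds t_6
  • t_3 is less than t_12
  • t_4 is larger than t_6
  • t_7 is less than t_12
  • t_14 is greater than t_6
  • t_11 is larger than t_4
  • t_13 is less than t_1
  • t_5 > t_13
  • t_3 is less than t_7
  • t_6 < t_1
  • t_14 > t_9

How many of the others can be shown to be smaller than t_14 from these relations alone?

9

Directly below t_14: t_6, t_10, t_9, t_1, t_7, t_11.
One step further: t_13, t_4, t_3 (9 so far).
Nothing else is reachable below t_14; 9 in all.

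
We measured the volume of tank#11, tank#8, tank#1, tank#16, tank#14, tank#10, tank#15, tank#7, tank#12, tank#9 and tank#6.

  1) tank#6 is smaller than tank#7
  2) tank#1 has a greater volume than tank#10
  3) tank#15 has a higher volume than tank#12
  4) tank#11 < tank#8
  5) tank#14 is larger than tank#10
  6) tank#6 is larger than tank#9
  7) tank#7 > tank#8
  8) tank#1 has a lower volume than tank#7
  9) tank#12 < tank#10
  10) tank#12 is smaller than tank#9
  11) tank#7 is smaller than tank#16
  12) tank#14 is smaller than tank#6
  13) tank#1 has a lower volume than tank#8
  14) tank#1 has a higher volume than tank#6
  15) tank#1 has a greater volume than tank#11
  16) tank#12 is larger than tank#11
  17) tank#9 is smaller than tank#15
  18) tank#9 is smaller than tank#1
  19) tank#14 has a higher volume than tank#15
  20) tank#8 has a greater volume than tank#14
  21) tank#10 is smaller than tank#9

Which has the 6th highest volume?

tank#14

The consecutive relations fix a unique order: tank#11 < tank#12 < tank#10 < tank#9 < tank#15 < tank#14 < tank#6 < tank#1 < tank#8 < tank#7 < tank#16.
Counting 6 from the largest end gives tank#14.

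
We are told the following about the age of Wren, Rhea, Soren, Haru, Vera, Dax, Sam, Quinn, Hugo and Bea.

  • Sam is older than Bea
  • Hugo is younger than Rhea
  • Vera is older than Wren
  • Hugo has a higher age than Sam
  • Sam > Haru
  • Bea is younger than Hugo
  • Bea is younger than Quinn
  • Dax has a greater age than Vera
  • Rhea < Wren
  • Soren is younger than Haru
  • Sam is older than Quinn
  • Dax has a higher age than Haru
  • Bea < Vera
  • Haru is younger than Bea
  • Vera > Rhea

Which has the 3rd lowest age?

Bea

Chaining the given pairs: Soren < Haru < Bea < Quinn < Sam < Hugo < Rhea < Wren < Vera < Dax.
Counting 3 from the smallest end gives Bea.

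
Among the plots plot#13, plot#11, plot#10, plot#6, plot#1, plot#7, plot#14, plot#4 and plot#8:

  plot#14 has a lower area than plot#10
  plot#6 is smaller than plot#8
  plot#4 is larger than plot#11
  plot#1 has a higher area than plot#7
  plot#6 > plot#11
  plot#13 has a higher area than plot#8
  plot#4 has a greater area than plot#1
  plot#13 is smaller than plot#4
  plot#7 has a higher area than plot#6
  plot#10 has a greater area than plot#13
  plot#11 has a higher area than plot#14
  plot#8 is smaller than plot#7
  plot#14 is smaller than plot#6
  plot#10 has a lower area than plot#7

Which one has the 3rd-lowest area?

The consecutive relations fix a unique order: plot#14 < plot#11 < plot#6 < plot#8 < plot#13 < plot#10 < plot#7 < plot#1 < plot#4.
The 3rd smallest is plot#6.

plot#6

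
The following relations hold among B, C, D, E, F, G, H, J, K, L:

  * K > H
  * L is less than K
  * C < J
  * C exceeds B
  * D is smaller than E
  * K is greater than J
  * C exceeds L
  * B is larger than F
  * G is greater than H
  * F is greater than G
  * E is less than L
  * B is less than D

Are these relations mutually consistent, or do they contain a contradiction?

consistent

The single ordering H < G < F < B < D < E < L < C < J < K satisfies every listed relation, so no contradiction arises.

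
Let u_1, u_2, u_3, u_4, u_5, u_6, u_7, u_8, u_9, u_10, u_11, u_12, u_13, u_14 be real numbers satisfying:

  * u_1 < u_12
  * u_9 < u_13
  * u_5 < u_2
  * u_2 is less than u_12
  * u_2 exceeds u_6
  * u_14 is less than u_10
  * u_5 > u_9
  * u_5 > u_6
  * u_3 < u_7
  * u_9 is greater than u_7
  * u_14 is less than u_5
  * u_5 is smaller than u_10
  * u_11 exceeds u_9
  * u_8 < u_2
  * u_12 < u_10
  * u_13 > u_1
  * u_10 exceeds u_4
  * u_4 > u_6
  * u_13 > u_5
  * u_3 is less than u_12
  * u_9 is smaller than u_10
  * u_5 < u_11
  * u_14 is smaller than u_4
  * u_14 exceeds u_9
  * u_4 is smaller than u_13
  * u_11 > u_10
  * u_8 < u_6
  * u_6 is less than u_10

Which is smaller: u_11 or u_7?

u_7 < u_9 and u_9 < u_14 give u_7 < u_14.
With u_14 < u_5: u_7 < u_9 < u_14 < u_5.
With u_5 < u_2: u_7 < u_9 < u_14 < u_5 < u_2.
With u_2 < u_12: u_7 < u_9 < u_14 < u_5 < u_2 < u_12.
With u_12 < u_10: u_7 < u_9 < u_14 < u_5 < u_2 < u_12 < u_10.
Then u_10 < u_11 extends the chain to u_11.
So u_7 < u_11; u_7 is the smaller of the two.

u_7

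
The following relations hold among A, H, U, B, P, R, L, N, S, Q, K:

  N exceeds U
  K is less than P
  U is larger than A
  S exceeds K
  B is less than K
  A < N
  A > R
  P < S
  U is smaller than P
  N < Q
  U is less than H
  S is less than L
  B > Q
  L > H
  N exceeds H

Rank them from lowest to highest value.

Nothing is placed below R, so it is least; from there R < A; A < U; U < H; H < N; N < Q; Q < B; B < K; K < P; P < S; S < L, each given directly.

R < A < U < H < N < Q < B < K < P < S < L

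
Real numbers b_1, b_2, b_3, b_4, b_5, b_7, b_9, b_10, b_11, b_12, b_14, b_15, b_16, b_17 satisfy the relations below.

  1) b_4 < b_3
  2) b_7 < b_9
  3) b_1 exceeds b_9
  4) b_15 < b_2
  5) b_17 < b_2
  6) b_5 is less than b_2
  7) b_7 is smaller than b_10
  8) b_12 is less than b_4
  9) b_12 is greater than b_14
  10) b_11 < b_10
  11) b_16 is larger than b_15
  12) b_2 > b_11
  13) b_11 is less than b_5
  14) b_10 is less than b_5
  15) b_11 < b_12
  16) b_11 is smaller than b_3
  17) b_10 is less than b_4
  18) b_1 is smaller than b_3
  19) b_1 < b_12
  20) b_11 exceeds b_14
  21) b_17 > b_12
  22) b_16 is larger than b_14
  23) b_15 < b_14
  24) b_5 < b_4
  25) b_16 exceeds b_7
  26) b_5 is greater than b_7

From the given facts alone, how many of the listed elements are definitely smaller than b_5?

5

Directly below b_5: b_11, b_7, b_10.
One step further: b_14 (4 so far).
One step further: b_15 (5 so far).
No other element is forced below b_5 by the given relations, so the count is 5.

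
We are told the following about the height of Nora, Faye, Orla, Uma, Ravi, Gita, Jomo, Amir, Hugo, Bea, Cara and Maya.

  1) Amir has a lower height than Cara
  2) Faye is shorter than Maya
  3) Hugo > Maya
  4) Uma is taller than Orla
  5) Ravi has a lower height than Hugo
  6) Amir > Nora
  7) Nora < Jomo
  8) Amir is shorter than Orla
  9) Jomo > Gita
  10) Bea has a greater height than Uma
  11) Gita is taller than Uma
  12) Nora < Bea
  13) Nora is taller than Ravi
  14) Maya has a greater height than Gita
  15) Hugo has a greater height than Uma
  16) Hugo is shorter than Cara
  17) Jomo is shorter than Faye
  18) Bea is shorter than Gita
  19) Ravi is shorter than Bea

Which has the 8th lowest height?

Jomo

The consecutive relations fix a unique order: Ravi < Nora < Amir < Orla < Uma < Bea < Gita < Jomo < Faye < Maya < Hugo < Cara.
The 8th smallest is Jomo.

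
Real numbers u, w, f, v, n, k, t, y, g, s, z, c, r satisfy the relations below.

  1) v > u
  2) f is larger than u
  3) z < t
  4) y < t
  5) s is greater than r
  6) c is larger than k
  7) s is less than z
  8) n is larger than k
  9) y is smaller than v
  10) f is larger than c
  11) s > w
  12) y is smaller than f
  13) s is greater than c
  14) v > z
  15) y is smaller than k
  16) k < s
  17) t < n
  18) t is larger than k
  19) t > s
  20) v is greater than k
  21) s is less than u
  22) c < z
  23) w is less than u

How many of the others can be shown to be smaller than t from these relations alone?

The elements the relations force below t are y, r, w, k, c, s, z — no chain reaches any other.
That is 7.

7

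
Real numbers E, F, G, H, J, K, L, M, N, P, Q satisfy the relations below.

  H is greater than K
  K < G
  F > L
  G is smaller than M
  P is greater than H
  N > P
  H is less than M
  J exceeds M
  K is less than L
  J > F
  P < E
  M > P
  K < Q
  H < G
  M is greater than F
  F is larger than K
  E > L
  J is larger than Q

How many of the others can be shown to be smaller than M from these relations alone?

6

The elements the relations force below M are K, L, H, P, F, G — no chain reaches any other.
That is 6.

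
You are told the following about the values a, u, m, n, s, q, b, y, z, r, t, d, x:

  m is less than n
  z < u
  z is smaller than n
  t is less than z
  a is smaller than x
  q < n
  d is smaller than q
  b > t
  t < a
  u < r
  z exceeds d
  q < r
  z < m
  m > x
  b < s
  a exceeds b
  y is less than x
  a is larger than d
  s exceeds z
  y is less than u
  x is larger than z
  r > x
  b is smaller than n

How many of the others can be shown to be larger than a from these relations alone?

4

The elements the relations force above a are x, m, n, r — no chain reaches any other.
That is 4.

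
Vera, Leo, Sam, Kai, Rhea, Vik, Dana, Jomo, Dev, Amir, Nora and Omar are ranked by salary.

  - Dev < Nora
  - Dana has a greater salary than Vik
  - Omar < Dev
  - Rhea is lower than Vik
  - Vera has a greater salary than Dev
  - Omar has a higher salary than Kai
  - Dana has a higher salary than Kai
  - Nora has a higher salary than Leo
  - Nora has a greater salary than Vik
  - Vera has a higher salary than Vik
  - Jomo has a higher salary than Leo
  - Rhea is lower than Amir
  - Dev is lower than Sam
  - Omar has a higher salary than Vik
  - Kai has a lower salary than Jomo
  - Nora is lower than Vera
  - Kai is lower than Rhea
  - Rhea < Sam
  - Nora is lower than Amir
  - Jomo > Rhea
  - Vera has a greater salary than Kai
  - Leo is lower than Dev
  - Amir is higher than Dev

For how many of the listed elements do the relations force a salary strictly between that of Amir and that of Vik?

The relations place Vik below Amir. An element lies strictly between them when it is forced above Vik and also forced below Amir.
Above Vik: {Omar, Dev, Dana, Nora, Sam, Vera}. Below Amir: {Kai, Leo, Rhea, Omar, Dev, Nora}.
Intersection: {Omar, Dev, Nora} — 3.

3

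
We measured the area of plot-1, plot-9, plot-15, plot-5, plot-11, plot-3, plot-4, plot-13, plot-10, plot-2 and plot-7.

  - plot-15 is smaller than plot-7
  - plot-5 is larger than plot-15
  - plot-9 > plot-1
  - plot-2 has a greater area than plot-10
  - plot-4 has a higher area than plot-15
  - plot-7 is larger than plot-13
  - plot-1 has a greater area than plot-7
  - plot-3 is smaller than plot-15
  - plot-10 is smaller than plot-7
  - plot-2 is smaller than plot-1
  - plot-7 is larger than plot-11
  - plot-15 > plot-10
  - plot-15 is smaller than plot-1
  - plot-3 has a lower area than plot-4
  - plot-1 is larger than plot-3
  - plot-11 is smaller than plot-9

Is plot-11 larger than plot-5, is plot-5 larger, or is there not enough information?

undetermined

Following every chain through plot-11: above plot-11 we get plot-7, plot-1, plot-9.
plot-5 is not reached, and no chain runs the other way from plot-5 to plot-11.
So the given relations leave the order of plot-11 and plot-5 undetermined.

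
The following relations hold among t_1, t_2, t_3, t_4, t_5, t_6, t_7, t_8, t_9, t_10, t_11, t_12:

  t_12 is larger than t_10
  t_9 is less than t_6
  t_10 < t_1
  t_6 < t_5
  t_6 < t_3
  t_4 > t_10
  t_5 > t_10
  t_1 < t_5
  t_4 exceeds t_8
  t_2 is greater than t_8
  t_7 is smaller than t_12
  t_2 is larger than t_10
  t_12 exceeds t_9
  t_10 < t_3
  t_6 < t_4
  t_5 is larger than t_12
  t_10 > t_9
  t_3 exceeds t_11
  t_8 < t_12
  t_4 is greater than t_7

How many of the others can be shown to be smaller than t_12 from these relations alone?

4

Directly below t_12: t_9, t_10, t_8, t_7.
Nothing else is reachable below t_12; 4 in all.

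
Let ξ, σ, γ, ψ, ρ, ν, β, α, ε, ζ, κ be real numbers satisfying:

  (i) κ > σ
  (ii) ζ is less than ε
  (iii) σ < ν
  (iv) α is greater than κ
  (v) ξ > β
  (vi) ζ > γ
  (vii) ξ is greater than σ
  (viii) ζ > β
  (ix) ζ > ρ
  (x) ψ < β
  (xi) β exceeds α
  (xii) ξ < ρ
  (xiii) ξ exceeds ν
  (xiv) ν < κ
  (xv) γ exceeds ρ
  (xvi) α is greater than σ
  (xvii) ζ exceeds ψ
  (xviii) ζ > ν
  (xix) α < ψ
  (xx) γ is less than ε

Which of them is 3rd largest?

Piecing the relations together gives one ordering: σ < ν < κ < α < ψ < β < ξ < ρ < γ < ζ < ε.
The 3rd largest is γ.

γ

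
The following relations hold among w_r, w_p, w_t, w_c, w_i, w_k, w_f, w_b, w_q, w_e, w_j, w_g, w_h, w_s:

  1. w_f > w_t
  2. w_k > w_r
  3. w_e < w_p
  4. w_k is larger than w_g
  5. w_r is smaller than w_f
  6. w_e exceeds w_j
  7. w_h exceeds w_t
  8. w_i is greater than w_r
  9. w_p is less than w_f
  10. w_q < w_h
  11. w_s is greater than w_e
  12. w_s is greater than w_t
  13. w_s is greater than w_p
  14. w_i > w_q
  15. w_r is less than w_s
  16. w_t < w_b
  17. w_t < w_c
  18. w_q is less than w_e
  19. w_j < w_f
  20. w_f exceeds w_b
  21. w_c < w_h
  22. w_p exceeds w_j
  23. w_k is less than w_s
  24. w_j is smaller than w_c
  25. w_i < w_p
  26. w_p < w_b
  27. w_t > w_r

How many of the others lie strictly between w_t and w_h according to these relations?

The relations place w_t below w_h. An element lies strictly between them when it is forced above w_t and also forced below w_h.
Above w_t: {w_c, w_b, w_f, w_s}. Below w_h: {w_r, w_j, w_q, w_c}.
Intersection: {w_c} — 1.

1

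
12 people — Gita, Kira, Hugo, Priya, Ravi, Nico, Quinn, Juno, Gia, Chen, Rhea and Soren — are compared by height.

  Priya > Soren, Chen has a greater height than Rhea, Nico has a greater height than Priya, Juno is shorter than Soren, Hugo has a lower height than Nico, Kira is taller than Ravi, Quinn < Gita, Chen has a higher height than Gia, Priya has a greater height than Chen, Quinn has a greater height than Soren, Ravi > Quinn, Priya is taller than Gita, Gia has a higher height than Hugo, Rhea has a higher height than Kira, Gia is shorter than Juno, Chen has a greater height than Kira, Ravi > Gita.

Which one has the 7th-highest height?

Gita

Piecing the relations together gives one ordering: Hugo < Gia < Juno < Soren < Quinn < Gita < Ravi < Kira < Rhea < Chen < Priya < Nico.
The 7th largest is Gita.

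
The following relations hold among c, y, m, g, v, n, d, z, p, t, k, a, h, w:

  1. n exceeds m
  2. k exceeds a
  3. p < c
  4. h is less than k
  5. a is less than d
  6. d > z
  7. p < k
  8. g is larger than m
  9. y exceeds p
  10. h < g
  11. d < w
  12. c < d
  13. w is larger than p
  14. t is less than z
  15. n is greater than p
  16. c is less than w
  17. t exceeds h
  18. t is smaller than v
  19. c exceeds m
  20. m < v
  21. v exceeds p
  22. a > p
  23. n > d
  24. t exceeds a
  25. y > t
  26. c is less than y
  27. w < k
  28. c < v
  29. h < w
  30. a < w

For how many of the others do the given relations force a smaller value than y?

6

The elements the relations force below y are m, h, p, a, c, t — no chain reaches any other.
That is 6.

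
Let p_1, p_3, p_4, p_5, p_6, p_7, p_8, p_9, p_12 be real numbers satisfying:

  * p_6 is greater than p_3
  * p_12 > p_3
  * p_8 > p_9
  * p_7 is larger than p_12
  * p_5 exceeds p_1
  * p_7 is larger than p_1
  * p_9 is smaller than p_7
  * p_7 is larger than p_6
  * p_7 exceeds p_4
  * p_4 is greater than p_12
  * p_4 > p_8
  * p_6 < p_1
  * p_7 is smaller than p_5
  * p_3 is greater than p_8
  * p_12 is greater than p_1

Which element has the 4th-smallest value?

Piecing the relations together gives one ordering: p_9 < p_8 < p_3 < p_6 < p_1 < p_12 < p_4 < p_7 < p_5.
Counting 4 from the smallest end gives p_6.

p_6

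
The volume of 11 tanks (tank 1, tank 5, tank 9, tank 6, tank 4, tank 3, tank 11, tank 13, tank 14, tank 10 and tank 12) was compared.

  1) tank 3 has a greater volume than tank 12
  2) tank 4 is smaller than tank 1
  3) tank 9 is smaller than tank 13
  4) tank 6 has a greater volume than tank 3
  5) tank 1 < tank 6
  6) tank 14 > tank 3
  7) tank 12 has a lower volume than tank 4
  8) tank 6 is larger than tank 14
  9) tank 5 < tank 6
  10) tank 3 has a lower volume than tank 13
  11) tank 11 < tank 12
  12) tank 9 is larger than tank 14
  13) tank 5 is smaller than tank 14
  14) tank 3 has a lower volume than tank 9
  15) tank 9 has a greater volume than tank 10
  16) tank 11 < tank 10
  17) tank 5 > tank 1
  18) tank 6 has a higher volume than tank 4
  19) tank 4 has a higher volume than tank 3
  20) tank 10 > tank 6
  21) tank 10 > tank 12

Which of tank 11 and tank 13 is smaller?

Link the given pairs in sequence: tank 11 < tank 12; tank 12 < tank 3; tank 3 < tank 4; tank 4 < tank 1; tank 1 < tank 5; tank 5 < tank 14; tank 14 < tank 6; tank 6 < tank 10; tank 10 < tank 9; tank 9 < tank 13.
Together: tank 11 < tank 12 < tank 3 < tank 4 < tank 1 < tank 5 < tank 14 < tank 6 < tank 10 < tank 9 < tank 13.
So tank 11 < tank 13; tank 11 is the smaller of the two.

tank 11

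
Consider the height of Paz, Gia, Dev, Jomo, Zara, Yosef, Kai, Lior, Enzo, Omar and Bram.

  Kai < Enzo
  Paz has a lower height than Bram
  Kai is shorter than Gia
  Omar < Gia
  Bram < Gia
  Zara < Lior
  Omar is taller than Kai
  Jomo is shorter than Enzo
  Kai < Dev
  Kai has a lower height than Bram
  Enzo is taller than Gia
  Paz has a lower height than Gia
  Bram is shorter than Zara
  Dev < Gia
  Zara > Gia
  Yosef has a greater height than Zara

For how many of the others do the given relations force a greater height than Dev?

5

The elements the relations force above Dev are Gia, Zara, Yosef, Lior, Enzo — no chain reaches any other.
That is 5.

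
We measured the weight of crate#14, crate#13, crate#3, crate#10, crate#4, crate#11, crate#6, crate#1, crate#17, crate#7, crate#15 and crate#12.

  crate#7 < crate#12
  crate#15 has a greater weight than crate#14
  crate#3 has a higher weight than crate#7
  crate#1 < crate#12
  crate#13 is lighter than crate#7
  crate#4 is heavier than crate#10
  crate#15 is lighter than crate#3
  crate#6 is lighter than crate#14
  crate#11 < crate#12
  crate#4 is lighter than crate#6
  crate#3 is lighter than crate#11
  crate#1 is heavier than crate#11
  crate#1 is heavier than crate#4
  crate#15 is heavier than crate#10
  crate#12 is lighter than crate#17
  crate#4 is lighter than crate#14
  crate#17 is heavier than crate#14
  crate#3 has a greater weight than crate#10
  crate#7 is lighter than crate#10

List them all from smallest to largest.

Nothing is placed below crate#13, so it is least; from there crate#13 < crate#7; crate#7 < crate#10; crate#10 < crate#4; crate#4 < crate#6; crate#6 < crate#14; crate#14 < crate#15; crate#15 < crate#3; crate#3 < crate#11; crate#11 < crate#1; crate#1 < crate#12; crate#12 < crate#17, each given directly.

crate#13 < crate#7 < crate#10 < crate#4 < crate#6 < crate#14 < crate#15 < crate#3 < crate#11 < crate#1 < crate#12 < crate#17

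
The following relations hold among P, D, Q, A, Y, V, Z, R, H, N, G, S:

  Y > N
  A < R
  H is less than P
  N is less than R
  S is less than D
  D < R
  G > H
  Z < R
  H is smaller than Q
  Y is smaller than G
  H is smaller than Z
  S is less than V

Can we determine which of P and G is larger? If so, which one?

undetermined

Following every chain through P: below P we get H.
G is not reached, and no chain runs the other way from G to P.
So the given relations leave the order of P and G undetermined.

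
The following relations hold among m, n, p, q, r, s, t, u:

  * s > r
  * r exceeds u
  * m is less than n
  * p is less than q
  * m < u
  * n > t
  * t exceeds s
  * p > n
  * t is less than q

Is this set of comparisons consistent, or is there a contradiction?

consistent

The single ordering m < u < r < s < t < n < p < q satisfies every listed relation, so no contradiction arises.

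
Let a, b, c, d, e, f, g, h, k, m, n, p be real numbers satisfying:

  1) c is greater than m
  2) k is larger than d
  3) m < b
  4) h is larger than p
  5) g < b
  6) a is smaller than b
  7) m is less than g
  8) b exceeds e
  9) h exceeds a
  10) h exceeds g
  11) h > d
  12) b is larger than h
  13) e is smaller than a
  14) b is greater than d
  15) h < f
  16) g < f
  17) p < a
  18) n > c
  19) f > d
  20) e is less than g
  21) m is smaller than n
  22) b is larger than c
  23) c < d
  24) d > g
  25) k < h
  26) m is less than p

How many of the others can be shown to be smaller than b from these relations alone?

From b the given relations immediately reach m, c, e, g, d, a, h.
From those, p, k — 9 in total.
Nothing else is reachable below b; 9 in all.

9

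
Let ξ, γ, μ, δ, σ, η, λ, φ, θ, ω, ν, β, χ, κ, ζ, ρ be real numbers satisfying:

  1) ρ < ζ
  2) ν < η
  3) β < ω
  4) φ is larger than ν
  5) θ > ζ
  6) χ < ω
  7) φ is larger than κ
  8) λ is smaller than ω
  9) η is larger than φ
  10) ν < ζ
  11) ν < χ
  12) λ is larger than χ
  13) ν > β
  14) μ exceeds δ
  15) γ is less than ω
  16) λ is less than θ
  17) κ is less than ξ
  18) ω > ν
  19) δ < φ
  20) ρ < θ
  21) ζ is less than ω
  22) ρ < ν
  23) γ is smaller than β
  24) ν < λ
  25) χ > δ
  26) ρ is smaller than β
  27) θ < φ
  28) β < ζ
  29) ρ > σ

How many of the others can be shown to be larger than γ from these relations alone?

Directly above γ: β, ω.
One step further: ν, ζ (4 so far).
One step further: χ, λ, θ, φ, η (9 so far).
Nothing else is reachable above γ; 9 in all.

9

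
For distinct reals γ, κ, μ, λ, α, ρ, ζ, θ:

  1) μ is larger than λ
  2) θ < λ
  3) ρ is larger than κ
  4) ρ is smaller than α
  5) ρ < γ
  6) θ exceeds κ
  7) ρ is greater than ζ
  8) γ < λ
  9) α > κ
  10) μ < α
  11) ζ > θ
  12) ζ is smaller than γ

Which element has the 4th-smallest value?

ρ

Chaining the given pairs: κ < θ < ζ < ρ < γ < λ < μ < α.
The 4th smallest is ρ.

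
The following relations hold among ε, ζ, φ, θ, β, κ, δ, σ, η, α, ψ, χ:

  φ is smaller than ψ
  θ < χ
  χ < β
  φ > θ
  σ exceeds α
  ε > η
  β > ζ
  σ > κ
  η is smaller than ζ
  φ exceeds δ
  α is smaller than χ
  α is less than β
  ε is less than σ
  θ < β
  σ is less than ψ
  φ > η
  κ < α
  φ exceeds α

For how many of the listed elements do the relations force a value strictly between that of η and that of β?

Chaining upward from η reaches: ζ, φ, ε, σ, ψ.
Chaining downward from β reaches: θ, κ, α, ζ, χ.
Strictly between η and β are those in both lists: ζ — 1 element.

1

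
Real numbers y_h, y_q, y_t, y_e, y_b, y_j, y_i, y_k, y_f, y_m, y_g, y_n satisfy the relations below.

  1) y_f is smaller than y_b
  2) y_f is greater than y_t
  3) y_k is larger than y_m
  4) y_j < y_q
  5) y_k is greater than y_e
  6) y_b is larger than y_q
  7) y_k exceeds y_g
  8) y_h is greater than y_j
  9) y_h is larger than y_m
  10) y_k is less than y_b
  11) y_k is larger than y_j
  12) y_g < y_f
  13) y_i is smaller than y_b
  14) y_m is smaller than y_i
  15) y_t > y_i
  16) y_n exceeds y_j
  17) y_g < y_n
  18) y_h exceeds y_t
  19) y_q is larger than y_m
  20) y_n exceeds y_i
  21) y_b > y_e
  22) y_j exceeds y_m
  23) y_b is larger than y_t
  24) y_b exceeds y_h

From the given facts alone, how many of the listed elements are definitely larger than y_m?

Directly above y_m: y_i, y_j, y_q, y_k, y_h.
One step further: y_t, y_b, y_n (8 so far).
One step further: y_f (9 so far).
Nothing else is reachable above y_m; 9 in all.

9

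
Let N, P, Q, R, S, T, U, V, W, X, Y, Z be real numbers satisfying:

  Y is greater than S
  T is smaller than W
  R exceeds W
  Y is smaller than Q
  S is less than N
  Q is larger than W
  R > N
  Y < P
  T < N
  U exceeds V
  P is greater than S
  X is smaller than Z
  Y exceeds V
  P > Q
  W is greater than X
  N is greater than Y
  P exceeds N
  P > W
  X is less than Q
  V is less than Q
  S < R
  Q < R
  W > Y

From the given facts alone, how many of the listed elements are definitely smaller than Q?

6

The elements the relations force below Q are V, T, X, S, Y, W — no chain reaches any other.
That is 6.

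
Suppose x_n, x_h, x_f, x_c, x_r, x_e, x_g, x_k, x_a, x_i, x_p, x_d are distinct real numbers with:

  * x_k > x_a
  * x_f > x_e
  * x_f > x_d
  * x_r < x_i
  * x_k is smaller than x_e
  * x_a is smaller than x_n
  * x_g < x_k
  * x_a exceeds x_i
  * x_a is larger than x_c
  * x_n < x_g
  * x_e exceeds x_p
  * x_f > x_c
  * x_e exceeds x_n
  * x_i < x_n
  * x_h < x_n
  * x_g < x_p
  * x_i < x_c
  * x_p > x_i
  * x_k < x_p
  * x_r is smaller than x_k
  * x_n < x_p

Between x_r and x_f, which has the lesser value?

x_r

Link the given pairs in sequence: x_r < x_i; x_i < x_c; x_c < x_a; x_a < x_n; x_n < x_g; x_g < x_k; x_k < x_p; x_p < x_e; x_e < x_f.
Together: x_r < x_i < x_c < x_a < x_n < x_g < x_k < x_p < x_e < x_f.
So x_r < x_f; x_r is the smaller of the two.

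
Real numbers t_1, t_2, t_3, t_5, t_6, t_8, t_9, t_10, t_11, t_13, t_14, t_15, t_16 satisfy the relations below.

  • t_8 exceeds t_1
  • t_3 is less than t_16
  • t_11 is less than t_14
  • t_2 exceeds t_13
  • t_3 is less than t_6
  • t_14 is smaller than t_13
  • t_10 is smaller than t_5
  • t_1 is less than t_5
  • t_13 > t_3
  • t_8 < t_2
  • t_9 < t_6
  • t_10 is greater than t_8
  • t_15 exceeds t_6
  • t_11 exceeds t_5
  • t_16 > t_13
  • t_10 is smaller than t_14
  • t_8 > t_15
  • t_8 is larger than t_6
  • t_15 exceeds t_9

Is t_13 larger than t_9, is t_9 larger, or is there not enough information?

t_13

t_9 < t_6 and t_6 < t_15 give t_9 < t_15.
With t_15 < t_8: t_9 < t_6 < t_15 < t_8.
Then t_8 < t_10 extends the chain to t_10.
Then t_10 < t_5 extends the chain to t_5.
Then t_5 < t_11 extends the chain to t_11.
Then t_11 < t_14 extends the chain to t_14.
With t_14 < t_13: t_9 < t_6 < t_15 < t_8 < t_10 < t_5 < t_11 < t_14 < t_13.
So t_13 is larger.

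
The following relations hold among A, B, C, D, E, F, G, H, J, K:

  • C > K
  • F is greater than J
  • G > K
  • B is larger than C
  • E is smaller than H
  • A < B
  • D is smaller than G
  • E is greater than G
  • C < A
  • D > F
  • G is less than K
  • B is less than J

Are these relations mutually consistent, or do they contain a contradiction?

Chaining the given relations yields K < C < A < B < J < F < D < G, so K < G. But one relation states G < K. These cannot both hold.

inconsistent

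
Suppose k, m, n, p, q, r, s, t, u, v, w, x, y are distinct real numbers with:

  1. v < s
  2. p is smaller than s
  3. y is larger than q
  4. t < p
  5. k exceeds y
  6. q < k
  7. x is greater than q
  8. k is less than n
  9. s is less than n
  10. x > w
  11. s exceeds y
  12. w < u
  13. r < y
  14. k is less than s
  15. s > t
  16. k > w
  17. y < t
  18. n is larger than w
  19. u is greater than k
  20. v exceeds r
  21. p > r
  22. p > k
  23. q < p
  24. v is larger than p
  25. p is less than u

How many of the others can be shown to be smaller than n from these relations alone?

Directly below n: w, k, s.
One step further: q, y, t, p, v (8 so far).
One step further: r (9 so far).
Nothing else is reachable below n; 9 in all.

9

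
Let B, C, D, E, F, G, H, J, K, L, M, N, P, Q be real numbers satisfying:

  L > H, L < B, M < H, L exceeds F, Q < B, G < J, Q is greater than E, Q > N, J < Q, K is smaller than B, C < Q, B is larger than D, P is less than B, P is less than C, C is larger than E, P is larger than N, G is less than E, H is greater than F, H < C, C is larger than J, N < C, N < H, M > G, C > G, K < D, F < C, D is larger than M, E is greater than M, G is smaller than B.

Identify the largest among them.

Chaining downward from B: directly below it, G, P, L, K, Q, D; then M, N, F, H, J, E, C.
That covers every other element, and nothing is given above B, so B is the largest.

B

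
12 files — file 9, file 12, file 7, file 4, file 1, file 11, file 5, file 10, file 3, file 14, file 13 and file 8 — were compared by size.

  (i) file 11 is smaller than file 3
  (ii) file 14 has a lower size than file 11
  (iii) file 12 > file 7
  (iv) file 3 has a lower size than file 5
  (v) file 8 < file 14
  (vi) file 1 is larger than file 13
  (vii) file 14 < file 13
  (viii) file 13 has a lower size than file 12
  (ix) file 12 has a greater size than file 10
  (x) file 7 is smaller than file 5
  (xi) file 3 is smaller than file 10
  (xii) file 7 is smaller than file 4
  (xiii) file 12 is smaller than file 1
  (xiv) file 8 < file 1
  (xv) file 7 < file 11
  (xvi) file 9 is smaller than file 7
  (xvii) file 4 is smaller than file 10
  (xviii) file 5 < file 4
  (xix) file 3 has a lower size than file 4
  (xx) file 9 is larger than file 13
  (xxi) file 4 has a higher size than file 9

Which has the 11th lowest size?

Chaining the given pairs: file 8 < file 14 < file 13 < file 9 < file 7 < file 11 < file 3 < file 5 < file 4 < file 10 < file 12 < file 1.
Counting 11 from the smallest end gives file 12.

file 12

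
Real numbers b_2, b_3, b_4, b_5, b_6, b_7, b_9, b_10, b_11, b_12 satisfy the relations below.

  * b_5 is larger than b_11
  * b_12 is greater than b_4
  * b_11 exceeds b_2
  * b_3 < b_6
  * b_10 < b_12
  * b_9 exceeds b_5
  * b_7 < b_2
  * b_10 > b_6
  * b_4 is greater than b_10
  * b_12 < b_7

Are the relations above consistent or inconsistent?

consistent

The single ordering b_3 < b_6 < b_10 < b_4 < b_12 < b_7 < b_2 < b_11 < b_5 < b_9 satisfies every listed relation, so no contradiction arises.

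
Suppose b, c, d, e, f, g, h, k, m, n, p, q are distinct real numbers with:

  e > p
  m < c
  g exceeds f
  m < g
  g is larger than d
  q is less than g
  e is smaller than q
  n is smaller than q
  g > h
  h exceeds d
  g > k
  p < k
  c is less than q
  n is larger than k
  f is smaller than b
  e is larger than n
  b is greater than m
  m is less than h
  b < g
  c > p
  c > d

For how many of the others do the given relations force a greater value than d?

Directly above d: c, h, g.
One step further: q (4 so far).
Nothing else is reachable above d; 4 in all.

4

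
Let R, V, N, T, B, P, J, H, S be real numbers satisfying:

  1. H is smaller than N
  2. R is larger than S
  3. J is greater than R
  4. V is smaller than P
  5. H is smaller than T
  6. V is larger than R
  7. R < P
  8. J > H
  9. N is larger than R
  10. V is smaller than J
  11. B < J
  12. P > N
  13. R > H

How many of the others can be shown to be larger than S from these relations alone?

From S the given relations immediately reach R.
From those, N, V, J, P — 5 in total.
No other element is forced above S by the given relations, so the count is 5.

5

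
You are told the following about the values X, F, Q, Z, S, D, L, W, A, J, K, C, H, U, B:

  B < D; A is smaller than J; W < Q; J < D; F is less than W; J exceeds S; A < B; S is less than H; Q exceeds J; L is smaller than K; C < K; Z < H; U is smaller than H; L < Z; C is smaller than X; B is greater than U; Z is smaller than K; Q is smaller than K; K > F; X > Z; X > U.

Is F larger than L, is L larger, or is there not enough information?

undetermined

Following every chain through L: above L we get Z, X, H, K.
F is not reached, and no chain runs the other way from F to L.
So the given relations leave the order of L and F undetermined.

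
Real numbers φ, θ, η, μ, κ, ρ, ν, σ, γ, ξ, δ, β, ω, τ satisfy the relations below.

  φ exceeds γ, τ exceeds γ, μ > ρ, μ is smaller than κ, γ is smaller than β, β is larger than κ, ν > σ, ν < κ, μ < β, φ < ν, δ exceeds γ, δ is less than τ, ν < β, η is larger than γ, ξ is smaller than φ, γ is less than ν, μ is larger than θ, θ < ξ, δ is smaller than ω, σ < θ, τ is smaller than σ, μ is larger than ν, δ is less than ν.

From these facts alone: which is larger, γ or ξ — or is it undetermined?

ξ

Link the given pairs in sequence: γ < δ; δ < τ; τ < σ; σ < θ; θ < ξ.
Chaining these gives γ < δ < τ < σ < θ < ξ.
So ξ is larger.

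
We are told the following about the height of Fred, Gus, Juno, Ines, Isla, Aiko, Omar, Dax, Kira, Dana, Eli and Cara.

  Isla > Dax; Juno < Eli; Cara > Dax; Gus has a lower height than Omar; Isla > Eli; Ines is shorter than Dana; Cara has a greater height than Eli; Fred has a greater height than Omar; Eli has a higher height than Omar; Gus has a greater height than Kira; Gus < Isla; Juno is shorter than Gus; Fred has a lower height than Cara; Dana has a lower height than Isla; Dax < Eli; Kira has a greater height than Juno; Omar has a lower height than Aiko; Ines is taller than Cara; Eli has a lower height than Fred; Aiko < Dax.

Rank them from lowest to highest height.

The consecutive links are each given: Juno < Kira; Kira < Gus; Gus < Omar; Omar < Aiko; Aiko < Dax; Dax < Eli; Eli < Fred; Fred < Cara; Cara < Ines; Ines < Dana; Dana < Isla.

Juno < Kira < Gus < Omar < Aiko < Dax < Eli < Fred < Cara < Ines < Dana < Isla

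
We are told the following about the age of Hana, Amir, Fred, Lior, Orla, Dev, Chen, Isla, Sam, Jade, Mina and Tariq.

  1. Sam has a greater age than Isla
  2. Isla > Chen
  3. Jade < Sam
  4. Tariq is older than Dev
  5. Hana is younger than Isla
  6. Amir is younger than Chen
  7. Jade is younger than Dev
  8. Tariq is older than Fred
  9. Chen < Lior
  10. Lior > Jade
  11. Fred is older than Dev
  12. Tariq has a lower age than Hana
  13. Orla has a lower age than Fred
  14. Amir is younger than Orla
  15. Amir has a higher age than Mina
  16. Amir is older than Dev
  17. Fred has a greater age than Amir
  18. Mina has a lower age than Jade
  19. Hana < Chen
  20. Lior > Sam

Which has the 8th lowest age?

Piecing the relations together gives one ordering: Mina < Jade < Dev < Amir < Orla < Fred < Tariq < Hana < Chen < Isla < Sam < Lior.
The 8th smallest is Hana.

Hana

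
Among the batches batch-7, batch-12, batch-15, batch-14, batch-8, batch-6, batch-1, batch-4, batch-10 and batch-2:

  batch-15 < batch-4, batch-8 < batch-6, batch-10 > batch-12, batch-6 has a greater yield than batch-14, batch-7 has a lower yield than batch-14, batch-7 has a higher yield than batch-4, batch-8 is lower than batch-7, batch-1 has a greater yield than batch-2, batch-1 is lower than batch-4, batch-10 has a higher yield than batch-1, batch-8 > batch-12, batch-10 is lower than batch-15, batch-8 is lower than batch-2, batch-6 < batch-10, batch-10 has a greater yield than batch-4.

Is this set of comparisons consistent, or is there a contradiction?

inconsistent

We have batch-15 < batch-4 stated directly, yet also batch-4 < batch-7 < batch-14 < batch-6 < batch-10 < batch-15 by chaining the others — so batch-4 < batch-15. Contradiction.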